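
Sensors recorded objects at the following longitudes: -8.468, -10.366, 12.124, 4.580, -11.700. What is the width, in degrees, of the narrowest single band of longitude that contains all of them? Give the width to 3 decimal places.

23.824°

Sort the longitudes: -11.700°, -10.366°, -8.468°, +4.580°, +12.124°.
Eastward gaps between consecutive values (wrapping around): 1.334°, 1.898°, 13.048°, 7.544°, 336.176°.
Largest gap = 336.176° ⇒ minimal covering band is its complement: 360° − 336.176° = 23.824°.
Band runs from -11.700° eastward to +12.124°.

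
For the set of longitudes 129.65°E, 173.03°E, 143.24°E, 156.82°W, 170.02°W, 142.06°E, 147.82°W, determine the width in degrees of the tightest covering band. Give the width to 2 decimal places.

Sort the longitudes: -170.02°, -156.82°, -147.82°, +129.65°, +142.06°, +143.24°, +173.03°.
Eastward gaps between consecutive values (wrapping around): 13.20°, 9.00°, 277.47°, 12.41°, 1.18°, 29.79°, 16.95°.
Largest gap = 277.47° ⇒ minimal covering band is its complement: 360° − 277.47° = 82.53°.
Band runs from +129.65° eastward to -147.82°, crossing the antimeridian.

82.53°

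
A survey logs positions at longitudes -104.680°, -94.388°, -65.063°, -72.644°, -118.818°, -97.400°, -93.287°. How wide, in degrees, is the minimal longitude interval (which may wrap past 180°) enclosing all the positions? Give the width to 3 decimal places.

53.755°

Sort the longitudes: -118.818°, -104.680°, -97.400°, -94.388°, -93.287°, -72.644°, -65.063°.
Eastward gaps between consecutive values (wrapping around): 14.138°, 7.280°, 3.012°, 1.101°, 20.643°, 7.581°, 306.245°.
Largest gap = 306.245° ⇒ minimal covering band is its complement: 360° − 306.245° = 53.755°.
Band runs from -118.818° eastward to -65.063°.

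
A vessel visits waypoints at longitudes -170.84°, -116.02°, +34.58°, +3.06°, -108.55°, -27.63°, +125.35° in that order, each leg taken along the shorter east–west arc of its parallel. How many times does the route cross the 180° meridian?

Leg 1: -170.84° → -116.02°, shortest Δλ = 54.82° (east) — does not cross 180°.
Leg 2: -116.02° → +34.58°, shortest Δλ = 150.6° (east) — does not cross 180°.
Leg 3: +34.58° → +3.06°, shortest Δλ = -31.52° (west) — does not cross 180°.
Leg 4: +3.06° → -108.55°, shortest Δλ = -111.61° (west) — does not cross 180°.
Leg 5: -108.55° → -27.63°, shortest Δλ = 80.92° (east) — does not cross 180°.
Leg 6: -27.63° → +125.35°, shortest Δλ = 152.98° (east) — does not cross 180°.
Total crossings: 0.

0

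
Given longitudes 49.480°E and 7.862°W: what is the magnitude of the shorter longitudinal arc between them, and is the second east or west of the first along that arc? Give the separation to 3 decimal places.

57.342° west

Raw difference: -7.862 − 49.480 = -57.342°.
Normalise into (−180°, 180°]: -57.342° stays -57.342°.
Negative ⇒ the second point lies to the west; separation 57.342°.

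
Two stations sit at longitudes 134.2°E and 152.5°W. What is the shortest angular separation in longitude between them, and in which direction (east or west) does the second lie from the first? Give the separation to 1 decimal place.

Raw difference: -152.5 − 134.2 = -286.7°.
Normalise into (−180°, 180°]: -286.7° + 360° = 73.3°.
Positive ⇒ the second point lies to the east; separation 73.3°.

73.3° east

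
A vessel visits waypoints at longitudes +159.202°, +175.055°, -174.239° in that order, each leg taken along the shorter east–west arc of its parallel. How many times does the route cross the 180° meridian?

Leg 1: +159.202° → +175.055°, shortest Δλ = 15.853° (east) — does not cross 180°.
Leg 2: +175.055° → -174.239°, shortest Δλ = 10.706° (east) — crosses 180°.
Total crossings: 1.

1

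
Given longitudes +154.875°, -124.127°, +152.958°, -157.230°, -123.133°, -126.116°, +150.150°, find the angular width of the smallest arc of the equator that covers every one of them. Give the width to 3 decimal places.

86.717°

Sort the longitudes: -157.230°, -126.116°, -124.127°, -123.133°, +150.150°, +152.958°, +154.875°.
Eastward gaps between consecutive values (wrapping around): 31.114°, 1.989°, 0.994°, 273.283°, 2.808°, 1.917°, 47.895°.
Largest gap = 273.283° ⇒ minimal covering band is its complement: 360° − 273.283° = 86.717°.
Band runs from +150.150° eastward to -123.133°, crossing the antimeridian.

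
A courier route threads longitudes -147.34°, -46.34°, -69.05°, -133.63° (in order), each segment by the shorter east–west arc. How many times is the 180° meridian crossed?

Leg 1: -147.34° → -46.34°, shortest Δλ = 101.0° (east) — does not cross 180°.
Leg 2: -46.34° → -69.05°, shortest Δλ = -22.71° (west) — does not cross 180°.
Leg 3: -69.05° → -133.63°, shortest Δλ = -64.58° (west) — does not cross 180°.
Total crossings: 0.

0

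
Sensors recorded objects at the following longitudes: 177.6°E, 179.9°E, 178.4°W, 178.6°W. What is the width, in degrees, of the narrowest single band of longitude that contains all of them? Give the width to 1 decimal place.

Sort the longitudes: -178.6°, -178.4°, +177.6°, +179.9°.
Eastward gaps between consecutive values (wrapping around): 0.2°, 356.0°, 2.3°, 1.5°.
Largest gap = 356.0° ⇒ minimal covering band is its complement: 360° − 356.0° = 4.0°.
Band runs from +177.6° eastward to -178.4°, crossing the antimeridian.

4.0°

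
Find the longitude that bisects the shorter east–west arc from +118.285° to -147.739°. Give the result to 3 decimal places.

+165.273°

Signed shortest Δλ from +118.285° to -147.739° is +93.976°.
Midpoint longitude = +118.285° + (+93.976°)/2 = +118.285° + 46.988° = +165.273°.
(The naïve average (+118.285 + -147.739)/2 = -14.727° is on the wrong side of the globe.)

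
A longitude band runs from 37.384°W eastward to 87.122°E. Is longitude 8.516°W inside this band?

Band width going east from -37.384° to +87.122°: ((87.122 − -37.384) mod 360) = 124.506°.
Offset of -8.516° east of the west edge: ((-8.516 − -37.384) mod 360) = 28.868°.
28.868° ≤ 124.506° ⇒ inside.

Yes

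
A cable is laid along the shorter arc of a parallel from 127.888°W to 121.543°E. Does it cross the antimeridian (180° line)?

Naïve |121.543 − -127.888| = 249.431° > 180°, so the shorter arc goes the other way round — across 180°.
Signed shortest Δλ = ((121.543 − -127.888 + 180) mod 360) − 180 = -110.569°.
Going west by 110.569° from -127.888° passes through 180° before reaching +121.543°.

Yes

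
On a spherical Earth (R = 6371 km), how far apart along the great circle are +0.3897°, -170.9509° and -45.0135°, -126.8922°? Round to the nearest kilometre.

Δλ = -126.8922 − -170.9509 = 44.0587°.
Δφ = -45.0135 − 0.3897 = -45.4032°.
a = sin²(Δφ/2) + cos φ₁ · cos φ₂ · sin²(Δλ/2) = 0.248398.
c = 2·atan2(√a, √(1−a)) = 1.04349 rad → d = 6371·c ≈ 6648.10 km.

6648 km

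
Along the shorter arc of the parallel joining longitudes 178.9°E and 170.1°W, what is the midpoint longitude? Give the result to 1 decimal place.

175.6°W

Signed shortest Δλ from +178.9° to -170.1° is +11.0°.
Midpoint longitude = +178.9° + (+11.0°)/2 = +178.9° + 5.5° = +184.4°.
Normalise into (−180°, 180°]: -175.6°.
(The naïve average (+178.9 + -170.1)/2 = 4.4° is on the wrong side of the globe.)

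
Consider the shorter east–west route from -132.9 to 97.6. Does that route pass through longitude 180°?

Naïve |97.6 − -132.9| = 230.5° > 180°, so the shorter arc goes the other way round — across 180°.
Signed shortest Δλ = ((97.6 − -132.9 + 180) mod 360) − 180 = -129.5°.
Going west by 129.5° from -132.9° passes through 180° before reaching +97.6°.

Yes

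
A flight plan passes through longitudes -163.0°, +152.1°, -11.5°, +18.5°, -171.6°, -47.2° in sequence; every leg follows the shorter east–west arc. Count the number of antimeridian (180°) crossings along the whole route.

2

Leg 1: -163.0° → +152.1°, shortest Δλ = -44.9° (west) — crosses 180°.
Leg 2: +152.1° → -11.5°, shortest Δλ = -163.6° (west) — does not cross 180°.
Leg 3: -11.5° → +18.5°, shortest Δλ = 30.0° (east) — does not cross 180°.
Leg 4: +18.5° → -171.6°, shortest Δλ = 169.9° (east) — crosses 180°.
Leg 5: -171.6° → -47.2°, shortest Δλ = 124.4° (east) — does not cross 180°.
Total crossings: 2.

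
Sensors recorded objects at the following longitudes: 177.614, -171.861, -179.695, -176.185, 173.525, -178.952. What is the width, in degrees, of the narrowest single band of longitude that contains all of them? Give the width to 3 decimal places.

Sort the longitudes: -179.695°, -178.952°, -176.185°, -171.861°, +173.525°, +177.614°.
Eastward gaps between consecutive values (wrapping around): 0.743°, 2.767°, 4.324°, 345.386°, 4.089°, 2.691°.
Largest gap = 345.386° ⇒ minimal covering band is its complement: 360° − 345.386° = 14.614°.
Band runs from +173.525° eastward to -171.861°, crossing the antimeridian.

14.614°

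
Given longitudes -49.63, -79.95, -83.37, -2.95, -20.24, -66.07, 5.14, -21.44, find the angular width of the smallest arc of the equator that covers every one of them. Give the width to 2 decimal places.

Sort the longitudes: -83.37°, -79.95°, -66.07°, -49.63°, -21.44°, -20.24°, -2.95°, +5.14°.
Eastward gaps between consecutive values (wrapping around): 3.42°, 13.88°, 16.44°, 28.19°, 1.20°, 17.29°, 8.09°, 271.49°.
Largest gap = 271.49° ⇒ minimal covering band is its complement: 360° − 271.49° = 88.51°.
Band runs from -83.37° eastward to +5.14°.

88.51°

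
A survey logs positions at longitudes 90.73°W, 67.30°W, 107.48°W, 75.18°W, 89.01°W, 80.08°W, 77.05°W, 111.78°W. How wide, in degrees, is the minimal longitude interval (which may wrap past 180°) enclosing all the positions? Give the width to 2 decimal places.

Sort the longitudes: -111.78°, -107.48°, -90.73°, -89.01°, -80.08°, -77.05°, -75.18°, -67.30°.
Eastward gaps between consecutive values (wrapping around): 4.30°, 16.75°, 1.72°, 8.93°, 3.03°, 1.87°, 7.88°, 315.52°.
Largest gap = 315.52° ⇒ minimal covering band is its complement: 360° − 315.52° = 44.48°.
Band runs from -111.78° eastward to -67.30°.

44.48°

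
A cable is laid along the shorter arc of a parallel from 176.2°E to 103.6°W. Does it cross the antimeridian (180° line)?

Yes

Naïve |-103.6 − 176.2| = 279.8° > 180°, so the shorter arc goes the other way round — across 180°.
Signed shortest Δλ = ((-103.6 − 176.2 + 180) mod 360) − 180 = 80.2°.
Going east by 80.2° from +176.2° passes through 180° before reaching -103.6°.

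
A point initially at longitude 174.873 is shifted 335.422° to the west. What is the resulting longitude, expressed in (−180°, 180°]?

Start at +174.873°; shift −335.422° → -160.549°.
-160.549° already lies in (−180°, 180°].

-160.549°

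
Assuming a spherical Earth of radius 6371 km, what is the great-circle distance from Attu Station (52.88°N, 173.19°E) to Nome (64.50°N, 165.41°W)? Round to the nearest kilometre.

Δλ = -165.41 − 173.19 = -338.60°; wrapped into (−180°, 180°]: 21.40°.
Δφ = 64.50 − 52.88 = 11.62°.
a = sin²(Δφ/2) + cos φ₁ · cos φ₂ · sin²(Δλ/2) = 0.019204.
c = 2·atan2(√a, √(1−a)) = 0.27805 rad → d = 6371·c ≈ 1771.45 km.

1771 km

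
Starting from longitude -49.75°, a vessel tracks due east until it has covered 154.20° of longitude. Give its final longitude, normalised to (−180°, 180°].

Start at -49.75°; shift +154.20° → +104.45°.
+104.45° already lies in (−180°, 180°].

+104.45°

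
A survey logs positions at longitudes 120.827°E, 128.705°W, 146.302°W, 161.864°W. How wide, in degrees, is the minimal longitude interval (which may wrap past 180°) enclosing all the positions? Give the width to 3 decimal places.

Sort the longitudes: -161.864°, -146.302°, -128.705°, +120.827°.
Eastward gaps between consecutive values (wrapping around): 15.562°, 17.597°, 249.532°, 77.309°.
Largest gap = 249.532° ⇒ minimal covering band is its complement: 360° − 249.532° = 110.468°.
Band runs from +120.827° eastward to -128.705°, crossing the antimeridian.

110.468°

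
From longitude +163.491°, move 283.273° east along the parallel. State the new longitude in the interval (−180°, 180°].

Start at +163.491°; shift +283.273° → +446.764°.
+446.764° lies outside (−180°, 180°]; subtract 360° → +86.764°.

+86.764°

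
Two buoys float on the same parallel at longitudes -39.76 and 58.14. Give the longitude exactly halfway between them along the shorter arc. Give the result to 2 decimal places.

Signed shortest Δλ from -39.76° to +58.14° is +97.90°.
Midpoint longitude = -39.76° + (+97.90°)/2 = -39.76° + 48.95° = +9.19°.

+9.19°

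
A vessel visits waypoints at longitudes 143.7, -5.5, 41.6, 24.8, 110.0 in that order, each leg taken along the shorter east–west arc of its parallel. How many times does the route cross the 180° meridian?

0

Leg 1: +143.7° → -5.5°, shortest Δλ = -149.2° (west) — does not cross 180°.
Leg 2: -5.5° → +41.6°, shortest Δλ = 47.1° (east) — does not cross 180°.
Leg 3: +41.6° → +24.8°, shortest Δλ = -16.8° (west) — does not cross 180°.
Leg 4: +24.8° → +110.0°, shortest Δλ = 85.2° (east) — does not cross 180°.
Total crossings: 0.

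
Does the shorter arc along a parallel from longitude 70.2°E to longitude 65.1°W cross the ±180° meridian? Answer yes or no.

Signed shortest Δλ = ((-65.1 − 70.2 + 180) mod 360) − 180 = -135.3°.
Going west by 135.3° from +70.2° reaches -65.1° without touching 180°.

No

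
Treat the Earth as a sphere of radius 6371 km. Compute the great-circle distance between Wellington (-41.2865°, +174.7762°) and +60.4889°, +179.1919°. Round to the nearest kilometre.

11324 km

Δλ = 179.1919 − 174.7762 = 4.4157°.
Δφ = 60.4889 − -41.2865 = 101.7754°.
a = sin²(Δφ/2) + cos φ₁ · cos φ₂ · sin²(Δλ/2) = 0.602587.
c = 2·atan2(√a, √(1−a)) = 1.77744 rad → d = 6371·c ≈ 11324.06 km.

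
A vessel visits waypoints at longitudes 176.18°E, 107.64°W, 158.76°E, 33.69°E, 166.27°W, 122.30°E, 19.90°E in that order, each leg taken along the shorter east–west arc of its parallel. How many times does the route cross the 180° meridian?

4

Leg 1: +176.18° → -107.64°, shortest Δλ = 76.18° (east) — crosses 180°.
Leg 2: -107.64° → +158.76°, shortest Δλ = -93.6° (west) — crosses 180°.
Leg 3: +158.76° → +33.69°, shortest Δλ = -125.07° (west) — does not cross 180°.
Leg 4: +33.69° → -166.27°, shortest Δλ = 160.04° (east) — crosses 180°.
Leg 5: -166.27° → +122.30°, shortest Δλ = -71.43° (west) — crosses 180°.
Leg 6: +122.30° → +19.90°, shortest Δλ = -102.4° (west) — does not cross 180°.
Total crossings: 4.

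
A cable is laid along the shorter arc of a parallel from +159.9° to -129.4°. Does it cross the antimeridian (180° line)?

Yes

Naïve |-129.4 − 159.9| = 289.3° > 180°, so the shorter arc goes the other way round — across 180°.
Signed shortest Δλ = ((-129.4 − 159.9 + 180) mod 360) − 180 = 70.7°.
Going east by 70.7° from +159.9° passes through 180° before reaching -129.4°.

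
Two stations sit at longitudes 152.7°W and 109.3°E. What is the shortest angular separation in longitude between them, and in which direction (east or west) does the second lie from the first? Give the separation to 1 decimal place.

98.0° west

Raw difference: 109.3 − -152.7 = 262.0°.
Normalise into (−180°, 180°]: 262.0° − 360° = -98.0°.
Negative ⇒ the second point lies to the west; separation 98.0°.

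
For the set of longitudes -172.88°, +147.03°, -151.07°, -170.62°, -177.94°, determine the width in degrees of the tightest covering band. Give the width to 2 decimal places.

61.90°

Sort the longitudes: -177.94°, -172.88°, -170.62°, -151.07°, +147.03°.
Eastward gaps between consecutive values (wrapping around): 5.06°, 2.26°, 19.55°, 298.10°, 35.03°.
Largest gap = 298.10° ⇒ minimal covering band is its complement: 360° − 298.10° = 61.90°.
Band runs from +147.03° eastward to -151.07°, crossing the antimeridian.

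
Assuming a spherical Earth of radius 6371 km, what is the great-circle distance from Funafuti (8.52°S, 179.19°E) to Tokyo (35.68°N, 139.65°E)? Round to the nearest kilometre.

6425 km

Δλ = 139.65 − 179.19 = -39.54°.
Δφ = 35.68 − -8.52 = 44.20°.
a = sin²(Δφ/2) + cos φ₁ · cos φ₂ · sin²(Δλ/2) = 0.233453.
c = 2·atan2(√a, √(1−a)) = 1.00854 rad → d = 6371·c ≈ 6425.42 km.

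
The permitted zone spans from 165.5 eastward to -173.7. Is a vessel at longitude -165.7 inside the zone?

No

Band width going east from +165.5° to -173.7°: ((-173.7 − 165.5) mod 360) = 20.8°.
Offset of -165.7° east of the west edge: ((-165.7 − 165.5) mod 360) = 28.8°.
28.8° > 20.8° ⇒ outside.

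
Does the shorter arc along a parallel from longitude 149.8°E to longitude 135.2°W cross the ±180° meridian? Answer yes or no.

Yes

Naïve |-135.2 − 149.8| = 285.0° > 180°, so the shorter arc goes the other way round — across 180°.
Signed shortest Δλ = ((-135.2 − 149.8 + 180) mod 360) − 180 = 75.0°.
Going east by 75.0° from +149.8° passes through 180° before reaching -135.2°.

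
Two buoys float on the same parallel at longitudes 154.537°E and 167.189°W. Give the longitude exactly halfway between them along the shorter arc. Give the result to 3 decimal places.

173.674°E

Signed shortest Δλ from +154.537° to -167.189° is +38.274°.
Midpoint longitude = +154.537° + (+38.274°)/2 = +154.537° + 19.137° = +173.674°.
(The naïve average (+154.537 + -167.189)/2 = -6.326° is on the wrong side of the globe.)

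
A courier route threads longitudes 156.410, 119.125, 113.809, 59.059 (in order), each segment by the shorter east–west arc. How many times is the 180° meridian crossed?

Leg 1: +156.410° → +119.125°, shortest Δλ = -37.285° (west) — does not cross 180°.
Leg 2: +119.125° → +113.809°, shortest Δλ = -5.316° (west) — does not cross 180°.
Leg 3: +113.809° → +59.059°, shortest Δλ = -54.75° (west) — does not cross 180°.
Total crossings: 0.

0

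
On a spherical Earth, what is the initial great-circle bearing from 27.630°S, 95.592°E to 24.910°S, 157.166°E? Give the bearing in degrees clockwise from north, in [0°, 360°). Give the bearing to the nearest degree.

102°

Δλ = 157.166 − 95.592 = 61.574°.
θ = atan2( sin Δλ · cos φ₂ , cos φ₁ · sin φ₂ − sin φ₁ · cos φ₂ · cos Δλ )
  = atan2(0.79762, -0.17294) = 102.233° → normalised to [0°, 360°): 102.233°.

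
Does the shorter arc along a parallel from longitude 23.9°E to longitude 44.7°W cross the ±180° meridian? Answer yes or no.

No

Signed shortest Δλ = ((-44.7 − 23.9 + 180) mod 360) − 180 = -68.6°.
Going west by 68.6° from +23.9° reaches -44.7° without touching 180°.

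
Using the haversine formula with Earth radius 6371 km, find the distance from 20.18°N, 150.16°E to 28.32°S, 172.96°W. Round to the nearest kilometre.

6692 km

Δλ = -172.96 − 150.16 = -323.12°; wrapped into (−180°, 180°]: 36.88°.
Δφ = -28.32 − 20.18 = -48.50°.
a = sin²(Δφ/2) + cos φ₁ · cos φ₂ · sin²(Δλ/2) = 0.251361.
c = 2·atan2(√a, √(1−a)) = 1.05034 rad → d = 6371·c ≈ 6691.70 km.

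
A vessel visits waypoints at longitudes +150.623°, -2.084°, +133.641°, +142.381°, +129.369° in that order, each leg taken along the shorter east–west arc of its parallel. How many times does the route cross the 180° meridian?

0

Leg 1: +150.623° → -2.084°, shortest Δλ = -152.707° (west) — does not cross 180°.
Leg 2: -2.084° → +133.641°, shortest Δλ = 135.725° (east) — does not cross 180°.
Leg 3: +133.641° → +142.381°, shortest Δλ = 8.74° (east) — does not cross 180°.
Leg 4: +142.381° → +129.369°, shortest Δλ = -13.012° (west) — does not cross 180°.
Total crossings: 0.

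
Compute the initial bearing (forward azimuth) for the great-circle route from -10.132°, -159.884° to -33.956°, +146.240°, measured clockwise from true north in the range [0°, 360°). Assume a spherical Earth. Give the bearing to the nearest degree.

235°

Δλ = 146.240 − -159.884 = 306.124°; wrapped into (−180°, 180°]: -53.876°.
θ = atan2( sin Δλ · cos φ₂ , cos φ₁ · sin φ₂ − sin φ₁ · cos φ₂ · cos Δλ )
  = atan2(-0.67000, -0.46382) = -124.694° → normalised to [0°, 360°): 235.306°.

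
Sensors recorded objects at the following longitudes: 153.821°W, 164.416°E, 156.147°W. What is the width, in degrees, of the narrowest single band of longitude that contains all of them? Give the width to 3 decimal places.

Sort the longitudes: -156.147°, -153.821°, +164.416°.
Eastward gaps between consecutive values (wrapping around): 2.326°, 318.237°, 39.437°.
Largest gap = 318.237° ⇒ minimal covering band is its complement: 360° − 318.237° = 41.763°.
Band runs from +164.416° eastward to -153.821°, crossing the antimeridian.

41.763°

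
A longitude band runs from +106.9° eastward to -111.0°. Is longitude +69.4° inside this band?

Band width going east from +106.9° to -111.0°: ((-111.0 − 106.9) mod 360) = 142.1°.
Offset of +69.4° east of the west edge: ((69.4 − 106.9) mod 360) = 322.5°.
322.5° > 142.1° ⇒ outside.

No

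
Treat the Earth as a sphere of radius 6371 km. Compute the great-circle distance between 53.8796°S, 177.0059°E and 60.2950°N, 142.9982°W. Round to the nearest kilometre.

Δλ = -142.9982 − 177.0059 = -320.0041°; wrapped into (−180°, 180°]: 39.9959°.
Δφ = 60.2950 − -53.8796 = 114.1746°.
a = sin²(Δφ/2) + cos φ₁ · cos φ₂ · sin²(Δλ/2) = 0.738923.
c = 2·atan2(√a, √(1−a)) = 2.06900 rad → d = 6371·c ≈ 13181.58 km.

13182 km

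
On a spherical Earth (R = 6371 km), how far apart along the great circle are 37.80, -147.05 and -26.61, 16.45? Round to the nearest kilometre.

18031 km

Δλ = 16.45 − -147.05 = 163.50°.
Δφ = -26.61 − 37.80 = -64.41°.
a = sin²(Δφ/2) + cos φ₁ · cos φ₂ · sin²(Δλ/2) = 0.975948.
c = 2·atan2(√a, √(1−a)) = 2.83016 rad → d = 6371·c ≈ 18030.98 km.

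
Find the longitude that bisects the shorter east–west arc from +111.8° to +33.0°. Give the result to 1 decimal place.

Signed shortest Δλ from +111.8° to +33.0° is -78.8°.
Midpoint longitude = +111.8° + (-78.8°)/2 = +111.8° − 39.4° = +72.4°.

+72.4°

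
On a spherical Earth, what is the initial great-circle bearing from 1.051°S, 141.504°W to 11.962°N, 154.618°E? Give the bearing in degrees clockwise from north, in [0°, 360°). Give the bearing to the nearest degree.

Δλ = 154.618 − -141.504 = 296.122°; wrapped into (−180°, 180°]: -63.878°.
θ = atan2( sin Δλ · cos φ₂ , cos φ₁ · sin φ₂ − sin φ₁ · cos φ₂ · cos Δλ )
  = atan2(-0.87836, 0.21513) = -76.238° → normalised to [0°, 360°): 283.762°.

284°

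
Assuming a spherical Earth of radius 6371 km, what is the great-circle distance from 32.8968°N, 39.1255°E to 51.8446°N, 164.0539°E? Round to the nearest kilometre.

Δλ = 164.0539 − 39.1255 = 124.9284°.
Δφ = 51.8446 − 32.8968 = 18.9478°.
a = sin²(Δφ/2) + cos φ₁ · cos φ₂ · sin²(Δλ/2) = 0.434960.
c = 2·atan2(√a, √(1−a)) = 1.44035 rad → d = 6371·c ≈ 9176.45 km.

9176 km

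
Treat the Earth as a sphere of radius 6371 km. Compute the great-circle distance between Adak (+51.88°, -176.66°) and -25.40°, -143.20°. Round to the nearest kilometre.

9191 km

Δλ = -143.20 − -176.66 = 33.46°.
Δφ = -25.40 − 51.88 = -77.28°.
a = sin²(Δφ/2) + cos φ₁ · cos φ₂ · sin²(Δλ/2) = 0.436115.
c = 2·atan2(√a, √(1−a)) = 1.44268 rad → d = 6371·c ≈ 9191.29 km.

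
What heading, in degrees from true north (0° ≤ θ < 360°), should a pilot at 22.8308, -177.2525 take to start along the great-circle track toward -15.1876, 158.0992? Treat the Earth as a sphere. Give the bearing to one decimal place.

214.7°

Δλ = 158.0992 − -177.2525 = 335.3517°; wrapped into (−180°, 180°]: -24.6483°.
θ = atan2( sin Δλ · cos φ₂ , cos φ₁ · sin φ₂ − sin φ₁ · cos φ₂ · cos Δλ )
  = atan2(-0.40248, -0.58180) = -145.325° → normalised to [0°, 360°): 214.675°.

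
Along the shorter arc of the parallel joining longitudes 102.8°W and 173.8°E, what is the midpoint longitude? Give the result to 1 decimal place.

144.5°W

Signed shortest Δλ from -102.8° to +173.8° is -83.4°.
Midpoint longitude = -102.8° + (-83.4°)/2 = -102.8° − 41.7° = -144.5°.
(The naïve average (-102.8 + +173.8)/2 = 35.5° is on the wrong side of the globe.)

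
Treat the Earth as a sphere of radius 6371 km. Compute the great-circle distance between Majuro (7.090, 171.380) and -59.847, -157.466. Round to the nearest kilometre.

Δλ = -157.466 − 171.380 = -328.846°; wrapped into (−180°, 180°]: 31.154°.
Δφ = -59.847 − 7.090 = -66.937°.
a = sin²(Δφ/2) + cos φ₁ · cos φ₂ · sin²(Δλ/2) = 0.340073.
c = 2·atan2(√a, √(1−a)) = 1.24522 rad → d = 6371·c ≈ 7933.30 km.

7933 km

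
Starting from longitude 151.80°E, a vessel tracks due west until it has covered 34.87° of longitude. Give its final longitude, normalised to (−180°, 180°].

116.93°E

Start at +151.80°; shift −34.87° → +116.93°.
+116.93° already lies in (−180°, 180°].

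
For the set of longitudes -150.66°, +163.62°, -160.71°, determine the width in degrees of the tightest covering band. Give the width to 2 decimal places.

Sort the longitudes: -160.71°, -150.66°, +163.62°.
Eastward gaps between consecutive values (wrapping around): 10.05°, 314.28°, 35.67°.
Largest gap = 314.28° ⇒ minimal covering band is its complement: 360° − 314.28° = 45.72°.
Band runs from +163.62° eastward to -150.66°, crossing the antimeridian.

45.72°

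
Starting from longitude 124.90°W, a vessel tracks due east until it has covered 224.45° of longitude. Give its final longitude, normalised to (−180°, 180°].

99.55°E

Start at -124.90°; shift +224.45° → +99.55°.
+99.55° already lies in (−180°, 180°].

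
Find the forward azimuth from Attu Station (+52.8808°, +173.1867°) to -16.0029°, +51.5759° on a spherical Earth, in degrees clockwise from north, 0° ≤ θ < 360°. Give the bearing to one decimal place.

286.0°

Δλ = 51.5759 − 173.1867 = -121.6108°.
θ = atan2( sin Δλ · cos φ₂ , cos φ₁ · sin φ₂ − sin φ₁ · cos φ₂ · cos Δλ )
  = atan2(-0.81863, 0.23538) = -73.959° → normalised to [0°, 360°): 286.041°.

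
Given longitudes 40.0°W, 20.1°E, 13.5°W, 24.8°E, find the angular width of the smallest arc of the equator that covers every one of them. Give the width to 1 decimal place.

64.8°

Sort the longitudes: -40.0°, -13.5°, +20.1°, +24.8°.
Eastward gaps between consecutive values (wrapping around): 26.5°, 33.6°, 4.7°, 295.2°.
Largest gap = 295.2° ⇒ minimal covering band is its complement: 360° − 295.2° = 64.8°.
Band runs from -40.0° eastward to +24.8°.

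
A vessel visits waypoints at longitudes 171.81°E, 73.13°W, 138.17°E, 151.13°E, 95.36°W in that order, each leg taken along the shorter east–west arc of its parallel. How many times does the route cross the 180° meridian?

3

Leg 1: +171.81° → -73.13°, shortest Δλ = 115.06° (east) — crosses 180°.
Leg 2: -73.13° → +138.17°, shortest Δλ = -148.7° (west) — crosses 180°.
Leg 3: +138.17° → +151.13°, shortest Δλ = 12.96° (east) — does not cross 180°.
Leg 4: +151.13° → -95.36°, shortest Δλ = 113.51° (east) — crosses 180°.
Total crossings: 3.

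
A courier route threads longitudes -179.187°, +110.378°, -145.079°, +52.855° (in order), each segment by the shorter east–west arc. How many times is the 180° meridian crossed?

Leg 1: -179.187° → +110.378°, shortest Δλ = -70.435° (west) — crosses 180°.
Leg 2: +110.378° → -145.079°, shortest Δλ = 104.543° (east) — crosses 180°.
Leg 3: -145.079° → +52.855°, shortest Δλ = -162.066° (west) — crosses 180°.
Total crossings: 3.

3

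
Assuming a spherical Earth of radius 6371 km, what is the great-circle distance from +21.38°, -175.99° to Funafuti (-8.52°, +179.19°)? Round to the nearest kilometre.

3366 km

Δλ = 179.19 − -175.99 = 355.18°; wrapped into (−180°, 180°]: -4.82°.
Δφ = -8.52 − 21.38 = -29.90°.
a = sin²(Δφ/2) + cos φ₁ · cos φ₂ · sin²(Δλ/2) = 0.068180.
c = 2·atan2(√a, √(1−a)) = 0.52835 rad → d = 6371·c ≈ 3366.12 km.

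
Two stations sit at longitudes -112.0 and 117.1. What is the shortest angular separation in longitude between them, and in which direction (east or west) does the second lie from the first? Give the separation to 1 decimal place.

130.9° west

Raw difference: 117.1 − -112.0 = 229.1°.
Normalise into (−180°, 180°]: 229.1° − 360° = -130.9°.
Negative ⇒ the second point lies to the west; separation 130.9°.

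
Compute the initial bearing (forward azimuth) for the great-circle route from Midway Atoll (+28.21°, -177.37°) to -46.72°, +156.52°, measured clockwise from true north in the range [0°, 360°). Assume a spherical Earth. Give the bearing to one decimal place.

197.9°

Δλ = 156.52 − -177.37 = 333.89°; wrapped into (−180°, 180°]: -26.11°.
θ = atan2( sin Δλ · cos φ₂ , cos φ₁ · sin φ₂ − sin φ₁ · cos φ₂ · cos Δλ )
  = atan2(-0.30171, -0.93254) = -162.071° → normalised to [0°, 360°): 197.929°.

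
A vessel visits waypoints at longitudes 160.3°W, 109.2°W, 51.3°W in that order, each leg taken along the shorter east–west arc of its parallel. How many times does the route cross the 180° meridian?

0

Leg 1: -160.3° → -109.2°, shortest Δλ = 51.1° (east) — does not cross 180°.
Leg 2: -109.2° → -51.3°, shortest Δλ = 57.9° (east) — does not cross 180°.
Total crossings: 0.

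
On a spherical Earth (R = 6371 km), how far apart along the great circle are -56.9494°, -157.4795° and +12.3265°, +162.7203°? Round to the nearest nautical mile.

Δλ = 162.7203 − -157.4795 = 320.1998°; wrapped into (−180°, 180°]: -39.8002°.
Δφ = 12.3265 − -56.9494 = 69.2759°.
a = sin²(Δφ/2) + cos φ₁ · cos φ₂ · sin²(Δλ/2) = 0.384797.
c = 2·atan2(√a, √(1−a)) = 1.33830 rad → d = 6371·c ≈ 8526.31 km ≈ 4603.84 nmi.

4604 nmi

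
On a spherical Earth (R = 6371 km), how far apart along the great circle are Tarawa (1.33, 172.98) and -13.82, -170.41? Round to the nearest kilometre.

2488 km

Δλ = -170.41 − 172.98 = -343.39°; wrapped into (−180°, 180°]: 16.61°.
Δφ = -13.82 − 1.33 = -15.15°.
a = sin²(Δφ/2) + cos φ₁ · cos φ₂ · sin²(Δλ/2) = 0.037632.
c = 2·atan2(√a, √(1−a)) = 0.39045 rad → d = 6371·c ≈ 2487.58 km.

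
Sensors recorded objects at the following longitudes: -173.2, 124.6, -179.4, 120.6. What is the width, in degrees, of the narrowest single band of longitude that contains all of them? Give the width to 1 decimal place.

Sort the longitudes: -179.4°, -173.2°, +120.6°, +124.6°.
Eastward gaps between consecutive values (wrapping around): 6.2°, 293.8°, 4.0°, 56.0°.
Largest gap = 293.8° ⇒ minimal covering band is its complement: 360° − 293.8° = 66.2°.
Band runs from +120.6° eastward to -173.2°, crossing the antimeridian.

66.2°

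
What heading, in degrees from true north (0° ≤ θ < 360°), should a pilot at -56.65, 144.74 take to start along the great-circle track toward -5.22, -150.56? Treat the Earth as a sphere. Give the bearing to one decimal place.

71.3°

Δλ = -150.56 − 144.74 = -295.30°; wrapped into (−180°, 180°]: 64.70°.
θ = atan2( sin Δλ · cos φ₂ , cos φ₁ · sin φ₂ − sin φ₁ · cos φ₂ · cos Δλ )
  = atan2(0.90033, 0.30549) = 71.258° → normalised to [0°, 360°): 71.258°.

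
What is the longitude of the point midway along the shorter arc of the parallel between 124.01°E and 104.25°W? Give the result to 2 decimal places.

Signed shortest Δλ from +124.01° to -104.25° is +131.74°.
Midpoint longitude = +124.01° + (+131.74°)/2 = +124.01° + 65.87° = +189.88°.
Normalise into (−180°, 180°]: -170.12°.
(The naïve average (+124.01 + -104.25)/2 = 9.88° is on the wrong side of the globe.)

170.12°W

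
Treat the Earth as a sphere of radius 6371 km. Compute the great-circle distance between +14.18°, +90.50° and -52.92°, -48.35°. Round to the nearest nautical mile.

Δλ = -48.35 − 90.50 = -138.85°.
Δφ = -52.92 − 14.18 = -67.10°.
a = sin²(Δφ/2) + cos φ₁ · cos φ₂ · sin²(Δλ/2) = 0.817801.
c = 2·atan2(√a, √(1−a)) = 2.25958 rad → d = 6371·c ≈ 14395.81 km ≈ 7773.11 nmi.

7773 nmi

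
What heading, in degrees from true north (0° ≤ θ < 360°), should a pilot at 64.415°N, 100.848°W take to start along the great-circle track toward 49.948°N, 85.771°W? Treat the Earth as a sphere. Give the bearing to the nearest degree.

Δλ = -85.771 − -100.848 = 15.077°.
θ = atan2( sin Δλ · cos φ₂ , cos φ₁ · sin φ₂ − sin φ₁ · cos φ₂ · cos Δλ )
  = atan2(0.16738, -0.22984) = 143.937° → normalised to [0°, 360°): 143.937°.

144°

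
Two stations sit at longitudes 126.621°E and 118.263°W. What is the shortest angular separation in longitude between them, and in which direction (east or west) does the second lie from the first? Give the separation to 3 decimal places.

115.116° east

Raw difference: -118.263 − 126.621 = -244.884°.
Normalise into (−180°, 180°]: -244.884° + 360° = 115.116°.
Positive ⇒ the second point lies to the east; separation 115.116°.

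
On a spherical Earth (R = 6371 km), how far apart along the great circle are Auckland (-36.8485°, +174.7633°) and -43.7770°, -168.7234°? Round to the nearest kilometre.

1594 km

Δλ = -168.7234 − 174.7633 = -343.4867°; wrapped into (−180°, 180°]: 16.5133°.
Δφ = -43.7770 − -36.8485 = -6.9285°.
a = sin²(Δφ/2) + cos φ₁ · cos φ₂ · sin²(Δλ/2) = 0.015567.
c = 2·atan2(√a, √(1−a)) = 0.25019 rad → d = 6371·c ≈ 1593.95 km.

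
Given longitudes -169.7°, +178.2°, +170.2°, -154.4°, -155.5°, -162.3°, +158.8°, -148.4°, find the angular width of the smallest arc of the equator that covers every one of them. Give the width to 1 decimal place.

Sort the longitudes: -169.7°, -162.3°, -155.5°, -154.4°, -148.4°, +158.8°, +170.2°, +178.2°.
Eastward gaps between consecutive values (wrapping around): 7.4°, 6.8°, 1.1°, 6.0°, 307.2°, 11.4°, 8.0°, 12.1°.
Largest gap = 307.2° ⇒ minimal covering band is its complement: 360° − 307.2° = 52.8°.
Band runs from +158.8° eastward to -148.4°, crossing the antimeridian.

52.8°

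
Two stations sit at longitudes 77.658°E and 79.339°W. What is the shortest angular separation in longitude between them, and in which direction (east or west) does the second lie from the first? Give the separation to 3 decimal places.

156.997° west

Raw difference: -79.339 − 77.658 = -156.997°.
Normalise into (−180°, 180°]: -156.997° stays -156.997°.
Negative ⇒ the second point lies to the west; separation 156.997°.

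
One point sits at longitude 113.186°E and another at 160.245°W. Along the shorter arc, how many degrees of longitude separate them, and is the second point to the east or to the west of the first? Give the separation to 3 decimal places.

Raw difference: -160.245 − 113.186 = -273.431°.
Normalise into (−180°, 180°]: -273.431° + 360° = 86.569°.
Positive ⇒ the second point lies to the east; separation 86.569°.

86.569° east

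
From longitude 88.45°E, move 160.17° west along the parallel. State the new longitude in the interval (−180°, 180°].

71.72°W

Start at +88.45°; shift −160.17° → -71.72°.
-71.72° already lies in (−180°, 180°].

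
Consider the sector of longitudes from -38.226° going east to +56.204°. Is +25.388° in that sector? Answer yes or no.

Band width going east from -38.226° to +56.204°: ((56.204 − -38.226) mod 360) = 94.430°.
Offset of +25.388° east of the west edge: ((25.388 − -38.226) mod 360) = 63.614°.
63.614° ≤ 94.430° ⇒ inside.

Yes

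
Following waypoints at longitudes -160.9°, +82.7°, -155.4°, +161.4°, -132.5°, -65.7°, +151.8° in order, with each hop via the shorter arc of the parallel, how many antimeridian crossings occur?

5

Leg 1: -160.9° → +82.7°, shortest Δλ = -116.4° (west) — crosses 180°.
Leg 2: +82.7° → -155.4°, shortest Δλ = 121.9° (east) — crosses 180°.
Leg 3: -155.4° → +161.4°, shortest Δλ = -43.2° (west) — crosses 180°.
Leg 4: +161.4° → -132.5°, shortest Δλ = 66.1° (east) — crosses 180°.
Leg 5: -132.5° → -65.7°, shortest Δλ = 66.8° (east) — does not cross 180°.
Leg 6: -65.7° → +151.8°, shortest Δλ = -142.5° (west) — crosses 180°.
Total crossings: 5.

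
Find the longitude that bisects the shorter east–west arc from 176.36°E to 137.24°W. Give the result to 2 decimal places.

Signed shortest Δλ from +176.36° to -137.24° is +46.40°.
Midpoint longitude = +176.36° + (+46.40°)/2 = +176.36° + 23.20° = +199.56°.
Normalise into (−180°, 180°]: -160.44°.
(The naïve average (+176.36 + -137.24)/2 = 19.56° is on the wrong side of the globe.)

160.44°W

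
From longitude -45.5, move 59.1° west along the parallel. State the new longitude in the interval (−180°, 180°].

Start at -45.5°; shift −59.1° → -104.6°.
-104.6° already lies in (−180°, 180°].

-104.6°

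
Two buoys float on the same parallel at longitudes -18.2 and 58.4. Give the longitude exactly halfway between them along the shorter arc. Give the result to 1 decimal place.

Signed shortest Δλ from -18.2° to +58.4° is +76.6°.
Midpoint longitude = -18.2° + (+76.6°)/2 = -18.2° + 38.3° = +20.1°.

+20.1°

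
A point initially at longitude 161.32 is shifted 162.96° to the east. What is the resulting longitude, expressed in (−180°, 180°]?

Start at +161.32°; shift +162.96° → +324.28°.
+324.28° lies outside (−180°, 180°]; subtract 360° → -35.72°.

-35.72°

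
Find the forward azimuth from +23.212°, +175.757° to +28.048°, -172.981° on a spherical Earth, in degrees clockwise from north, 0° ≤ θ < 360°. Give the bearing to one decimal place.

Δλ = -172.981 − 175.757 = -348.738°; wrapped into (−180°, 180°]: 11.262°.
θ = atan2( sin Δλ · cos φ₂ , cos φ₁ · sin φ₂ − sin φ₁ · cos φ₂ · cos Δλ )
  = atan2(0.17236, 0.09100) = 62.167° → normalised to [0°, 360°): 62.167°.

62.2°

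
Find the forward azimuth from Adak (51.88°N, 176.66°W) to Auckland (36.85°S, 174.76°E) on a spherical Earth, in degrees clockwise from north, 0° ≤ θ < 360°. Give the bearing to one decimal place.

186.9°

Δλ = 174.76 − -176.66 = 351.42°; wrapped into (−180°, 180°]: -8.58°.
θ = atan2( sin Δλ · cos φ₂ , cos φ₁ · sin φ₂ − sin φ₁ · cos φ₂ · cos Δλ )
  = atan2(-0.11938, -0.99271) = -173.143° → normalised to [0°, 360°): 186.857°.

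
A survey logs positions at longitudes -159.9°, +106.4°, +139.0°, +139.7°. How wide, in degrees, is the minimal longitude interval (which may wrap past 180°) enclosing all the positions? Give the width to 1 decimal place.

Sort the longitudes: -159.9°, +106.4°, +139.0°, +139.7°.
Eastward gaps between consecutive values (wrapping around): 266.3°, 32.6°, 0.7°, 60.4°.
Largest gap = 266.3° ⇒ minimal covering band is its complement: 360° − 266.3° = 93.7°.
Band runs from +106.4° eastward to -159.9°, crossing the antimeridian.

93.7°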